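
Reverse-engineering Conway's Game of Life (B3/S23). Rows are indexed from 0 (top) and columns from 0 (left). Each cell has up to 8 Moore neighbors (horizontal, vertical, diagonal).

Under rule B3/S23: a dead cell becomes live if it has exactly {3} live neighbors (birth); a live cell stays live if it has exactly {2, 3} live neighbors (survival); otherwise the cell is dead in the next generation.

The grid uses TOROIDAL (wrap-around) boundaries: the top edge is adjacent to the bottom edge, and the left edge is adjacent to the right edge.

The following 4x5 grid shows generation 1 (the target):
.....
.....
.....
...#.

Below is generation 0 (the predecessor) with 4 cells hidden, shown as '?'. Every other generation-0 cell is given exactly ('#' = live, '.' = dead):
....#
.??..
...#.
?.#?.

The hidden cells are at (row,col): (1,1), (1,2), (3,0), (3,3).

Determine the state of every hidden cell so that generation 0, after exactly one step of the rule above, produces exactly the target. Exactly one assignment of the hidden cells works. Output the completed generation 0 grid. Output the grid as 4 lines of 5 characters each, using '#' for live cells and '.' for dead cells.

Answer: ....#
.....
...#.
..#..

Derivation:
Hidden generation-0 cells (in order): (1,1), (1,2), (3,0), (3,3).
A hidden cell only influences target cells in its own 3x3 neighborhood. Try each of the 2^4 = 16 assignments, step the completed generation 0 forward once under B3/S23, and compare with the target:
  (1,1)=. (1,2)=. (3,0)=. (3,3)=. -> step reproduces the target at every cell -> ACCEPT
  (1,1)=. (1,2)=. (3,0)=. (3,3)=# -> step gives (0,3)='#' but target has '.' -> reject
  (1,1)=. (1,2)=. (3,0)=# (3,3)=. -> step gives (3,4)='#' but target has '.' -> reject
  (1,1)=. (1,2)=. (3,0)=# (3,3)=# -> step gives (0,3)='#' but target has '.' -> reject
  (1,1)=. (1,2)=# (3,0)=. (3,3)=. -> step gives (0,3)='#' but target has '.' -> reject
  (1,1)=. (1,2)=# (3,0)=. (3,3)=# -> step gives (0,2)='#' but target has '.' -> reject
  (1,1)=. (1,2)=# (3,0)=# (3,3)=. -> step gives (0,1)='#' but target has '.' -> reject
  (1,1)=. (1,2)=# (3,0)=# (3,3)=# -> step gives (0,1)='#' but target has '.' -> reject
  (1,1)=# (1,2)=. (3,0)=. (3,3)=. -> step gives (2,2)='#' but target has '.' -> reject
  (1,1)=# (1,2)=. (3,0)=. (3,3)=# -> step gives (0,2)='#' but target has '.' -> reject
  (1,1)=# (1,2)=. (3,0)=# (3,3)=. -> step gives (0,0)='#' but target has '.' -> reject
  (1,1)=# (1,2)=. (3,0)=# (3,3)=# -> step gives (0,0)='#' but target has '.' -> reject
  (1,1)=# (1,2)=# (3,0)=. (3,3)=. -> step gives (0,1)='#' but target has '.' -> reject
  (1,1)=# (1,2)=# (3,0)=. (3,3)=# -> step gives (0,1)='#' but target has '.' -> reject
  (1,1)=# (1,2)=# (3,0)=# (3,3)=. -> step gives (0,0)='#' but target has '.' -> reject
  (1,1)=# (1,2)=# (3,0)=# (3,3)=# -> step gives (0,0)='#' but target has '.' -> reject
Unique solution: (1,1)=dead, (1,2)=dead, (3,0)=dead, (3,3)=dead.
Check: live-neighbor counts of every cell in the completed generation 0:
11120
10122
01211
11132
Applying B3/S23 to generation 0 with these counts gives:
.....
.....
.....
...#.
which matches the target exactly.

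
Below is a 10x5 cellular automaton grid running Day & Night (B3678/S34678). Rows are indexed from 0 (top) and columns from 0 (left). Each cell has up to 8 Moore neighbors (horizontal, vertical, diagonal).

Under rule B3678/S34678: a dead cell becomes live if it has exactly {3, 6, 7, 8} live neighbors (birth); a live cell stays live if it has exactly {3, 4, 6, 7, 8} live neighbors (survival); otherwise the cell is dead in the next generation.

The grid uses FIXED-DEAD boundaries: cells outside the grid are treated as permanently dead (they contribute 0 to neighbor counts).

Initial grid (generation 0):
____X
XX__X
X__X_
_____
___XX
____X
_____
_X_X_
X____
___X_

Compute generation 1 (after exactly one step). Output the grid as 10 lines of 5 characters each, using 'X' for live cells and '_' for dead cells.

Simulating step by step:
Generation 0 (given above): 13 live cells
Generation 1: 6 live cells
(generation 1 grid is the final answer)

Answer: _____
___X_
_X___
___XX
_____
___X_
_____
_____
__X__
_____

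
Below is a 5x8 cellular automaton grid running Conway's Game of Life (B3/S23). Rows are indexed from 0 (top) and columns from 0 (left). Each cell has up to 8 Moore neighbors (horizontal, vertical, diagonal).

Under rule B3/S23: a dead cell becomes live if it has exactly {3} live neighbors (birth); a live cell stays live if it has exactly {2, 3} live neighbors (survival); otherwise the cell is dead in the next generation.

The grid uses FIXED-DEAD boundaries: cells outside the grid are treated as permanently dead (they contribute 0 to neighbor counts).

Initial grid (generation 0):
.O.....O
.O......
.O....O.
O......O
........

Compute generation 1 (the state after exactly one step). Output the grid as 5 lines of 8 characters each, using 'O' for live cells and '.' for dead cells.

Answer: ........
OOO.....
OO......
........
........

Derivation:
Simulating step by step:
Generation 0 (given above): 7 live cells
Generation 1: 5 live cells
(generation 1 grid is the final answer)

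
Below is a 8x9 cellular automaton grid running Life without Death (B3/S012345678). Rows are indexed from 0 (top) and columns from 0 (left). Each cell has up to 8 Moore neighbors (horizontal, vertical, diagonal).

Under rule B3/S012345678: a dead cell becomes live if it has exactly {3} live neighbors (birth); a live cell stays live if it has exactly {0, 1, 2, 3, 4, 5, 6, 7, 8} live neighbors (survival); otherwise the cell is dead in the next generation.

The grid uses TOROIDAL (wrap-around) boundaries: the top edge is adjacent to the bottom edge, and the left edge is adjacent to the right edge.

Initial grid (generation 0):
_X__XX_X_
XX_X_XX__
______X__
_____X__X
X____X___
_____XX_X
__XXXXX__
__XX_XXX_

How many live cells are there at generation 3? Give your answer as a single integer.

Answer: 50

Derivation:
Simulating step by step:
Generation 0 (given above): 27 live cells
Generation 1: 41 live cells
XX__XX_XX
XXXX_XXX_
X___X_XX_
_____XX_X
X___XX_XX
___X_XXXX
__XXXXX__
_XXX_XXX_
Generation 2: 47 live cells
XX__XX_XX
XXXX_XXX_
X_XXX_XX_
_____XX_X
X___XX_XX
X_XX_XXXX
_XXXXXX_X
_XXX_XXX_
Generation 3: 50 live cells
XX__XX_XX
XXXX_XXX_
X_XXX_XX_
_X___XX_X
XX_XXX_XX
X_XX_XXXX
_XXXXXX_X
_XXX_XXX_
Population at generation 3: 50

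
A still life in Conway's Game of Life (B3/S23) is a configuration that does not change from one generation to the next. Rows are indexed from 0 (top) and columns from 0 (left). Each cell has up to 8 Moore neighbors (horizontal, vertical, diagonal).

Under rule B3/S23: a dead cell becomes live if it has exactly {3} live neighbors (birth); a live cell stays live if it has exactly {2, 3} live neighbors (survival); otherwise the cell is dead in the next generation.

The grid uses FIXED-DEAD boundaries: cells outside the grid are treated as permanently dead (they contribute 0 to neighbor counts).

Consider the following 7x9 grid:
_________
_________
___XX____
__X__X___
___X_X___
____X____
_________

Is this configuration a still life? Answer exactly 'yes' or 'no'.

Answer: yes

Derivation:
Compute generation 1 and compare to generation 0 (given above):
Generation 1:
_________
_________
___XX____
__X__X___
___X_X___
____X____
_________
The grids are IDENTICAL -> still life.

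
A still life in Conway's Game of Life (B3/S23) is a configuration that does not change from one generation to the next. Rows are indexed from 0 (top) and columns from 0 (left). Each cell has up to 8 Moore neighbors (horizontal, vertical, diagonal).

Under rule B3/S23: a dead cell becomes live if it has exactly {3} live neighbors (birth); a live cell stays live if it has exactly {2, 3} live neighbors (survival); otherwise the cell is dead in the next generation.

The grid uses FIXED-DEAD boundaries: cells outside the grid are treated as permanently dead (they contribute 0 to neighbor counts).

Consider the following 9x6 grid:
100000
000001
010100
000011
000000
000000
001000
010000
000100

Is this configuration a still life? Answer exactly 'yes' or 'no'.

Compute generation 1 and compare to generation 0 (given above):
Generation 1:
000000
000000
000001
000010
000000
000000
000000
001000
000000
Cell (0,0) differs: gen0=1 vs gen1=0 -> NOT a still life.

Answer: no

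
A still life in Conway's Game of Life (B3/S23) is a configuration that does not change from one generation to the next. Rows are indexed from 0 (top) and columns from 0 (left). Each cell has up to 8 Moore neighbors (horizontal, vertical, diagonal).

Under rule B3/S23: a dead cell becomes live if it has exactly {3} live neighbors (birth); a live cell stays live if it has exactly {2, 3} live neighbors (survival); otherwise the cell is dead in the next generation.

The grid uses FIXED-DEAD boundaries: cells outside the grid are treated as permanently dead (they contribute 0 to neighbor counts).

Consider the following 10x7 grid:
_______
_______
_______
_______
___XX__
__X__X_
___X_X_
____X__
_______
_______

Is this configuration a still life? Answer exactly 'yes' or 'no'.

Answer: yes

Derivation:
Compute generation 1 and compare to generation 0 (given above):
Generation 1:
_______
_______
_______
_______
___XX__
__X__X_
___X_X_
____X__
_______
_______
The grids are IDENTICAL -> still life.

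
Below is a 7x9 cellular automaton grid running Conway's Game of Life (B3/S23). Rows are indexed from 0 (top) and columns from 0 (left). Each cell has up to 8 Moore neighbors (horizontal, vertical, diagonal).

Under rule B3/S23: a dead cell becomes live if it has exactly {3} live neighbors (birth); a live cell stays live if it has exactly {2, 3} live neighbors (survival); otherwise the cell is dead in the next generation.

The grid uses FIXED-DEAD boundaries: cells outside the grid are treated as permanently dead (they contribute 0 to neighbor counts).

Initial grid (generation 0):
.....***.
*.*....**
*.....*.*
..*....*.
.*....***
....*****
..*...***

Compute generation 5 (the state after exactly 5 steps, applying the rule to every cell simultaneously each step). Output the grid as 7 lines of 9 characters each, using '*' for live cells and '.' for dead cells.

Simulating step by step:
Generation 0 (given above): 25 live cells
Generation 1: 10 live cells
......***
.*...*..*
......*.*
.*.......
.........
.........
........*
Generation 2: 6 live cells
......***
.....*..*
.......*.
.........
.........
.........
.........
Generation 3: 4 live cells
......***
........*
.........
.........
.........
.........
.........
Generation 4: 3 live cells
.......**
........*
.........
.........
.........
.........
.........
Generation 5: 4 live cells
(generation 5 grid is the final answer)

Answer: .......**
.......**
.........
.........
.........
.........
.........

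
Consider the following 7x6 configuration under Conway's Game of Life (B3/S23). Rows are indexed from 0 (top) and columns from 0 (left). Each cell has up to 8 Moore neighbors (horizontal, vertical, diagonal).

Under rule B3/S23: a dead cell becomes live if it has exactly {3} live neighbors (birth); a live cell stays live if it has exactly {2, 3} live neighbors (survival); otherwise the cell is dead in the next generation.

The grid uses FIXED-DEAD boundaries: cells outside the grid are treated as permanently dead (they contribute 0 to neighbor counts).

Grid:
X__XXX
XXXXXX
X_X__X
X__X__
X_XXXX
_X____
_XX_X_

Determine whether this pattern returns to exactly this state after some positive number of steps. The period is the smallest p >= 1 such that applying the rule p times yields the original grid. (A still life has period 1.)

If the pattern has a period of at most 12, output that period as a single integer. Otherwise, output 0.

Answer: 0

Derivation:
Simulating and comparing each generation to the original:
Gen 0 (original, given above): 24 live cells
Gen 1: 15 live cells, differs from original
Gen 2: 14 live cells, differs from original
Gen 3: 16 live cells, differs from original
Gen 4: 12 live cells, differs from original
Gen 5: 14 live cells, differs from original
Gen 6: 9 live cells, differs from original
Gen 7: 10 live cells, differs from original
Gen 8: 10 live cells, differs from original
Gen 9: 10 live cells, differs from original
Gen 10: 9 live cells, differs from original
Gen 11: 9 live cells, differs from original
Gen 12: 10 live cells, differs from original
No period found within 12 steps.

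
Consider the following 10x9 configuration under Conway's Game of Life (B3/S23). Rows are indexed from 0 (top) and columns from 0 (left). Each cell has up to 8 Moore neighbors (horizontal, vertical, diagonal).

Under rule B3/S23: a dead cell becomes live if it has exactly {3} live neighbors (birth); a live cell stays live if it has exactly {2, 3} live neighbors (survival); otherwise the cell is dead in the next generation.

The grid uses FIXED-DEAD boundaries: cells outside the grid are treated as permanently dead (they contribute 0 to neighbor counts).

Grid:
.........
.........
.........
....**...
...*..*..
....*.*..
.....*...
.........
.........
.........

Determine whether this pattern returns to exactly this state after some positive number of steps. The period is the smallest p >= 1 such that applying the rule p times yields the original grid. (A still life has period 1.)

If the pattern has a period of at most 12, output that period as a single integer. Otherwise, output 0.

Answer: 1

Derivation:
Simulating and comparing each generation to the original:
Gen 0 (original, given above): 7 live cells
Gen 1: 7 live cells, MATCHES original -> period = 1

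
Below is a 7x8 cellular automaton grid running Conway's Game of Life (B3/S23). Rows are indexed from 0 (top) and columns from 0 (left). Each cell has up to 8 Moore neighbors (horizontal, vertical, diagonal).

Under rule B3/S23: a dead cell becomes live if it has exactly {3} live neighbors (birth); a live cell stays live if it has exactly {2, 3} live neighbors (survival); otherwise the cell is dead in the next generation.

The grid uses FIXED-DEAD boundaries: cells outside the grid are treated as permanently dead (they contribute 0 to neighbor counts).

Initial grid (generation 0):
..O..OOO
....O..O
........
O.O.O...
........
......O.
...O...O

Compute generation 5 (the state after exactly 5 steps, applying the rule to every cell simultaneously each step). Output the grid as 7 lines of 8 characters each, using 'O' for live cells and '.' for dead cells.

Simulating step by step:
Generation 0 (given above): 12 live cells
Generation 1: 6 live cells
.....OOO
.....O.O
...O....
........
........
........
........
Generation 2: 5 live cells
.....O.O
....OO.O
........
........
........
........
........
Generation 3: 4 live cells
....OO..
....OO..
........
........
........
........
........
Generation 4: 4 live cells
....OO..
....OO..
........
........
........
........
........
Generation 5: 4 live cells
(generation 5 grid is the final answer)

Answer: ....OO..
....OO..
........
........
........
........
........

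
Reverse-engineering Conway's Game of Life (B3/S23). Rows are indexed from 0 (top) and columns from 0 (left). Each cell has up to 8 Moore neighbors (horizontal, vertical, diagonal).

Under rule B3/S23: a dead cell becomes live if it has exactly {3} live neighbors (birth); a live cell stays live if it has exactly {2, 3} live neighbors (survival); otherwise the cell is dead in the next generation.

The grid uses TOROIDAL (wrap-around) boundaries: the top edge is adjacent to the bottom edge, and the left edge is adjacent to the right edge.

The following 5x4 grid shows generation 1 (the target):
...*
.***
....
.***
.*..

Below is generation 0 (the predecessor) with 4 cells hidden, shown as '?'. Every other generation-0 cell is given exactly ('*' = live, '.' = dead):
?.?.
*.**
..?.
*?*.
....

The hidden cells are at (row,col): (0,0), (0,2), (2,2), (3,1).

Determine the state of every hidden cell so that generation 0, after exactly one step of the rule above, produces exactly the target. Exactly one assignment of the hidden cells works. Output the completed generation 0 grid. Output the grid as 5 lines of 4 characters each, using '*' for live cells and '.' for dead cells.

Hidden generation-0 cells (in order): (0,0), (0,2), (2,2), (3,1).
A hidden cell only influences target cells in its own 3x3 neighborhood. Try each of the 2^4 = 16 assignments, step the completed generation 0 forward once under B3/S23, and compare with the target:
  (0,0)=. (0,2)=. (2,2)=. (3,1)=. -> step gives (1,1)='.' but target has '*' -> reject
  (0,0)=. (0,2)=. (2,2)=. (3,1)=* -> step gives (1,1)='.' but target has '*' -> reject
  (0,0)=. (0,2)=. (2,2)=* (3,1)=. -> step gives (2,0)='*' but target has '.' -> reject
  (0,0)=. (0,2)=. (2,2)=* (3,1)=* -> step reproduces the target at every cell -> ACCEPT
  (0,0)=. (0,2)=* (2,2)=. (3,1)=. -> step gives (0,1)='*' but target has '.' -> reject
  (0,0)=. (0,2)=* (2,2)=. (3,1)=* -> step gives (0,1)='*' but target has '.' -> reject
  (0,0)=. (0,2)=* (2,2)=* (3,1)=. -> step gives (0,1)='*' but target has '.' -> reject
  (0,0)=. (0,2)=* (2,2)=* (3,1)=* -> step gives (0,1)='*' but target has '.' -> reject
  (0,0)=* (0,2)=. (2,2)=. (3,1)=. -> step gives (0,0)='*' but target has '.' -> reject
  (0,0)=* (0,2)=. (2,2)=. (3,1)=* -> step gives (0,0)='*' but target has '.' -> reject
  (0,0)=* (0,2)=. (2,2)=* (3,1)=. -> step gives (0,0)='*' but target has '.' -> reject
  (0,0)=* (0,2)=. (2,2)=* (3,1)=* -> step gives (0,0)='*' but target has '.' -> reject
  (0,0)=* (0,2)=* (2,2)=. (3,1)=. -> step gives (0,0)='*' but target has '.' -> reject
  (0,0)=* (0,2)=* (2,2)=. (3,1)=* -> step gives (0,0)='*' but target has '.' -> reject
  (0,0)=* (0,2)=* (2,2)=* (3,1)=. -> step gives (0,0)='*' but target has '.' -> reject
  (0,0)=* (0,2)=* (2,2)=* (3,1)=* -> step gives (0,0)='*' but target has '.' -> reject
Unique solution: (0,0)=dead, (0,2)=dead, (2,2)=live, (3,1)=live.
Check: live-neighbor counts of every cell in the completed generation 0:
2223
1323
4646
1323
2322
Applying B3/S23 to generation 0 with these counts gives:
...*
.***
....
.***
.*..
which matches the target exactly.

Answer: ....
*.**
..*.
***.
....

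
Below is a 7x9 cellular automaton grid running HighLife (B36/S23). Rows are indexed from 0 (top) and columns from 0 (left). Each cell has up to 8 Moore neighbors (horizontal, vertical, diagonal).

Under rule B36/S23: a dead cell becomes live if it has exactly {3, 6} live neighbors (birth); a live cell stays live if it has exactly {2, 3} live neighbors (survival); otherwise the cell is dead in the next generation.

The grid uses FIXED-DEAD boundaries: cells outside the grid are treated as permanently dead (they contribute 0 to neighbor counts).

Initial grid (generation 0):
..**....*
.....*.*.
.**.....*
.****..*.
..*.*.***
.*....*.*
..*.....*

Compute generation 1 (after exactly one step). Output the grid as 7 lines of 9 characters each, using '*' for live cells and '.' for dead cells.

Simulating step by step:
Generation 0 (given above): 23 live cells
Generation 1: 23 live cells
(generation 1 grid is the final answer)

Answer: .........
.*.*...**
.*..*.***
....***..
....*.*.*
.***.****
.......*.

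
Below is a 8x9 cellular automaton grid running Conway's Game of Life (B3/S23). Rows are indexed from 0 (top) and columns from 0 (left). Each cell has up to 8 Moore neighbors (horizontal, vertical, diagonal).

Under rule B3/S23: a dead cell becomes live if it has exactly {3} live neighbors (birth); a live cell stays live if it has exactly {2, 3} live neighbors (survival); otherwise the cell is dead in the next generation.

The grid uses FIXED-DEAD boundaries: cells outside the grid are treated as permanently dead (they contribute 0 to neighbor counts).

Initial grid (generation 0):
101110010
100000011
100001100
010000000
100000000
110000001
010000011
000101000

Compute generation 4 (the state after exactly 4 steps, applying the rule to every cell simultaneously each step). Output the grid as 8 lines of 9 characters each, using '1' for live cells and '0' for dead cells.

Simulating step by step:
Generation 0 (given above): 21 live cells
Generation 1: 26 live cells
010100011
100111011
110000110
110000000
100000000
110000011
111000011
000000000
Generation 2: 23 live cells
001100111
100111000
001011111
000000000
000000000
001000011
101000011
010000000
Generation 3: 18 live cells
001101110
010000000
000000110
000001110
000000000
010000011
001000011
010000000
Generation 4: 15 live cells
(generation 4 grid is the final answer)

Answer: 001000100
001001000
000001010
000001010
000000001
000000011
011000011
000000000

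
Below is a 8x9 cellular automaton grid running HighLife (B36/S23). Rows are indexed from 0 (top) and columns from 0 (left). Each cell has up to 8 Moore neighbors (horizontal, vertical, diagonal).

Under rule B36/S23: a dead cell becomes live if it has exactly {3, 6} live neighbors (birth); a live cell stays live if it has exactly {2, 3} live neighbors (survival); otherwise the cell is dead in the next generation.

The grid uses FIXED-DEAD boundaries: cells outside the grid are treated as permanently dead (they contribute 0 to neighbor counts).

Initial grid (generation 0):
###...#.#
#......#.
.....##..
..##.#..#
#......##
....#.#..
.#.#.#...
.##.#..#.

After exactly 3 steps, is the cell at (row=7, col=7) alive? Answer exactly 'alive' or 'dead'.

Answer: dead

Derivation:
Simulating step by step:
Generation 0 (given above): 25 live cells
Generation 1: 31 live cells
##.....#.
#....#.#.
....####.
....##..#
...######
....####.
.#.#.##..
.####....
Generation 2: 25 live cells
##....#..
##..#####
.......##
.......##
...#....#
..#.....#
.#..#..#.
.#.###...
Generation 3: 20 live cells
##....#..
##...#..#
.....#...
.........
........#
..##...##
.#..##...
..####...

Cell (7,7) at generation 3: 0 -> dead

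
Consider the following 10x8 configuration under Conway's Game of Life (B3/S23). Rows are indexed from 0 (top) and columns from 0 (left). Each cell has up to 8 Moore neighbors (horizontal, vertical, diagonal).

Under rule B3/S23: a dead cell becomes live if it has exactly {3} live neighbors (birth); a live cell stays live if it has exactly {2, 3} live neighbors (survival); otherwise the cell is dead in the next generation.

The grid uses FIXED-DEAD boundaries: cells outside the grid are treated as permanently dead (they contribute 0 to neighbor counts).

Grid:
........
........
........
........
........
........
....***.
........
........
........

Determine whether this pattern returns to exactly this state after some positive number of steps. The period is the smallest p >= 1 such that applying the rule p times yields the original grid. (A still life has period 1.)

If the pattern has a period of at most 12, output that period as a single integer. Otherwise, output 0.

Answer: 2

Derivation:
Simulating and comparing each generation to the original:
Gen 0 (original, given above): 3 live cells
Gen 1: 3 live cells, differs from original
Gen 2: 3 live cells, MATCHES original -> period = 2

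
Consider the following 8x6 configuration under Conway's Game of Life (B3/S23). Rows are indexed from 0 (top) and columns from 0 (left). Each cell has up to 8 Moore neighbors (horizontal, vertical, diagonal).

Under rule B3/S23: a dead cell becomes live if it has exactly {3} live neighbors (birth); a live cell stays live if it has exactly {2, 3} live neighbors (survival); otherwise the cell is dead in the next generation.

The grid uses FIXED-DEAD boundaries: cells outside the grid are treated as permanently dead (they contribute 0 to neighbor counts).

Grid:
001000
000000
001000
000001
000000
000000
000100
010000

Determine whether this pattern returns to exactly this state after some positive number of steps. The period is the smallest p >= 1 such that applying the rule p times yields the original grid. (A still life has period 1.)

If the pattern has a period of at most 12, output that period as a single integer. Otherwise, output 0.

Answer: 0

Derivation:
Simulating and comparing each generation to the original:
Gen 0 (original, given above): 5 live cells
Gen 1: 0 live cells, differs from original
Gen 2: 0 live cells, differs from original
Gen 3: 0 live cells, differs from original
Gen 4: 0 live cells, differs from original
Gen 5: 0 live cells, differs from original
Gen 6: 0 live cells, differs from original
Gen 7: 0 live cells, differs from original
Gen 8: 0 live cells, differs from original
Gen 9: 0 live cells, differs from original
Gen 10: 0 live cells, differs from original
Gen 11: 0 live cells, differs from original
Gen 12: 0 live cells, differs from original
No period found within 12 steps.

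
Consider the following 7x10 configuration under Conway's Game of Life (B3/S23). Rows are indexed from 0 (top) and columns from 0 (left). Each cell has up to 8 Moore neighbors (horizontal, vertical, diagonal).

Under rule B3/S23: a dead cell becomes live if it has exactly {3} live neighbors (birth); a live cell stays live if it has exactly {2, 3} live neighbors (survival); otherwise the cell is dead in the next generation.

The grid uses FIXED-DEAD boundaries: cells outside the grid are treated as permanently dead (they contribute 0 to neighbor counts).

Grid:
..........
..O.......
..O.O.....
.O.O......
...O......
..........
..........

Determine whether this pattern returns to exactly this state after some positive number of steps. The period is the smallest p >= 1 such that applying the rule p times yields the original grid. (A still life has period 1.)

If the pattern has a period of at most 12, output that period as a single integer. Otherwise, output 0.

Answer: 2

Derivation:
Simulating and comparing each generation to the original:
Gen 0 (original, given above): 6 live cells
Gen 1: 6 live cells, differs from original
Gen 2: 6 live cells, MATCHES original -> period = 2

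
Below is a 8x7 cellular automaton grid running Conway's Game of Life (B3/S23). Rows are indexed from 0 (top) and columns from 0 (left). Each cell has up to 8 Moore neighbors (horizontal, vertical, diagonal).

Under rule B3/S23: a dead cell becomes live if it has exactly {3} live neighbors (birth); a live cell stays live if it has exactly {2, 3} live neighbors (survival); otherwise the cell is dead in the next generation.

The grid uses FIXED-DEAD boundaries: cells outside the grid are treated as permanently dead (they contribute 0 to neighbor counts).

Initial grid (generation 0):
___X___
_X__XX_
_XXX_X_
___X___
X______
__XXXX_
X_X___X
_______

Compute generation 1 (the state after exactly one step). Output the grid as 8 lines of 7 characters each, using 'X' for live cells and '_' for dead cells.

Answer: ____X__
_X___X_
_X_X_X_
_X_XX__
__X____
__XXXX_
_XX_XX_
_______

Derivation:
Simulating step by step:
Generation 0 (given above): 17 live cells
Generation 1: 18 live cells
(generation 1 grid is the final answer)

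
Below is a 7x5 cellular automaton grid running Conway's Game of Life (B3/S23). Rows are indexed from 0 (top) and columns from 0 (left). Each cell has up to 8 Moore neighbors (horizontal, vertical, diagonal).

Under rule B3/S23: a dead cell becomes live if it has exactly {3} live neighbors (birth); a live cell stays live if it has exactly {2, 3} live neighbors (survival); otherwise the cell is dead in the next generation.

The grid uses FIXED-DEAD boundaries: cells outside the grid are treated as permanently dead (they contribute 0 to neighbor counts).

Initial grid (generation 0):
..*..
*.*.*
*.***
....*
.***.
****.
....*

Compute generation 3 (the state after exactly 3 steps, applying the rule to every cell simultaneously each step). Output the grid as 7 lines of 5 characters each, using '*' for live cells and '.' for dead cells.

Simulating step by step:
Generation 0 (given above): 17 live cells
Generation 1: 14 live cells
.*.*.
..*.*
..*.*
....*
*...*
*...*
.***.
Generation 2: 15 live cells
..**.
.**.*
....*
....*
...**
*.*.*
.***.
Generation 3: 13 live cells
(generation 3 grid is the final answer)

Answer: .***.
.**.*
....*
....*
....*
....*
.***.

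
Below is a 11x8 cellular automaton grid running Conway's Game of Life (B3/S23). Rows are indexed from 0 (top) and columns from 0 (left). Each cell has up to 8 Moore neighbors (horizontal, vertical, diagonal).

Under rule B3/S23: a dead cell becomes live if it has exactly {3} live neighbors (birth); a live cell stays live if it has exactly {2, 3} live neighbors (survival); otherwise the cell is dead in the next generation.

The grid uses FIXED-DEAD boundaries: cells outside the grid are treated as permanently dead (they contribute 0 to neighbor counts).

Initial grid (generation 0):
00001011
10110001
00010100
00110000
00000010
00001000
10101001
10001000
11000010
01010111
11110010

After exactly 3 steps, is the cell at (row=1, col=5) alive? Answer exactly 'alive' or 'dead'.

Answer: alive

Derivation:
Simulating step by step:
Generation 0 (given above): 32 live cells
Generation 1: 37 live cells
00010011
00110101
01000000
00111000
00010000
00010100
01001100
10010100
11101011
00011101
11011111
Generation 2: 29 live cells
00111011
00111001
01000000
00111000
00000000
00110100
00110110
10010000
11100001
00000000
00110001
Generation 3: 28 live cells
00101111
01001111
01000000
00110000
00000000
00110110
01000110
10011010
11100000
00010000
00000000

Cell (1,5) at generation 3: 1 -> alive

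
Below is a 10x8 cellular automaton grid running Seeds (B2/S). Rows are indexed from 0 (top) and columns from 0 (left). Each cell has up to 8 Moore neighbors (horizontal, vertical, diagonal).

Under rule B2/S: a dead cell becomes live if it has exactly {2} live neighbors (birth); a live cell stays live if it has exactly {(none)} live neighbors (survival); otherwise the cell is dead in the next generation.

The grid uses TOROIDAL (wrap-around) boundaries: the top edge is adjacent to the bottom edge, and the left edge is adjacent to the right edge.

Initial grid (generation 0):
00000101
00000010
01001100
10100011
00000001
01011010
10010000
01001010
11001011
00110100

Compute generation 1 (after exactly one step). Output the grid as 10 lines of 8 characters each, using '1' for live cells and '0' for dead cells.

Simulating step by step:
Generation 0 (given above): 28 live cells
Generation 1: 11 live cells
(generation 1 grid is the final answer)

Answer: 00110000
10000001
00110000
00011000
00001000
00000100
00000010
00000000
00000000
00000000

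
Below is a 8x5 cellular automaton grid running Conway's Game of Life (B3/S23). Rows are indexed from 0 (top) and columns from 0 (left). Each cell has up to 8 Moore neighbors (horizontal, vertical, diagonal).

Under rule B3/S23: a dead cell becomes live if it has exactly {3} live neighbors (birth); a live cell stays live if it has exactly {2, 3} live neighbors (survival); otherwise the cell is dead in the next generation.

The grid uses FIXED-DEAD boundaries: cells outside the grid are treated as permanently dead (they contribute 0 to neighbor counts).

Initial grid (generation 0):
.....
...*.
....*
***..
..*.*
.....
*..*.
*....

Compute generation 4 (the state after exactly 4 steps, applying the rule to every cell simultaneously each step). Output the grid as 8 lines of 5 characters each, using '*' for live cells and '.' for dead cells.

Answer: .....
.....
.....
.....
..**.
..**.
.....
.....

Derivation:
Simulating step by step:
Generation 0 (given above): 10 live cells
Generation 1: 8 live cells
.....
.....
.***.
.**..
..**.
...*.
.....
.....
Generation 2: 7 live cells
.....
..*..
.*.*.
.....
.*.*.
..**.
.....
.....
Generation 3: 5 live cells
.....
..*..
..*..
.....
...*.
..**.
.....
.....
Generation 4: 4 live cells
(generation 4 grid is the final answer)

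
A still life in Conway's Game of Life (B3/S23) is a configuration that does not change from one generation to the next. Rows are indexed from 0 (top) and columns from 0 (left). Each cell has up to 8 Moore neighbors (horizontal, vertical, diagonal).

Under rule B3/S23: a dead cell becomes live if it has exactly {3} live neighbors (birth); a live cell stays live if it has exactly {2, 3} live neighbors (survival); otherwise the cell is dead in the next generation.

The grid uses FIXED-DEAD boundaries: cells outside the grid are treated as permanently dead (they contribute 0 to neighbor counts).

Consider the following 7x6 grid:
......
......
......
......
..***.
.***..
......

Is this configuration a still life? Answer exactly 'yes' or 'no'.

Answer: no

Derivation:
Compute generation 1 and compare to generation 0 (given above):
Generation 1:
......
......
......
...*..
.*..*.
.*..*.
..*...
Cell (3,3) differs: gen0=0 vs gen1=1 -> NOT a still life.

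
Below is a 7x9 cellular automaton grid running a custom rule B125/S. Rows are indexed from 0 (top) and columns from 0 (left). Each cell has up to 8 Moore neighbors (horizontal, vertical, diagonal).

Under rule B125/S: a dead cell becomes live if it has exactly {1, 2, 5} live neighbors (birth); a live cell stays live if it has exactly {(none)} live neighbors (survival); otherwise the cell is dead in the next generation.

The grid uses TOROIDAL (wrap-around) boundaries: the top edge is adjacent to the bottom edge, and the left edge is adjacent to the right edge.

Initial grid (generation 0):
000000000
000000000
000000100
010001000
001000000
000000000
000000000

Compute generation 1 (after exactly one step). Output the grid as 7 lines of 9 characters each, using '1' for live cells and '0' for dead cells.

Simulating step by step:
Generation 0 (given above): 4 live cells
Generation 1: 24 live cells
(generation 1 grid is the final answer)

Answer: 000000000
000001110
111011010
101110110
110111100
011100000
000000000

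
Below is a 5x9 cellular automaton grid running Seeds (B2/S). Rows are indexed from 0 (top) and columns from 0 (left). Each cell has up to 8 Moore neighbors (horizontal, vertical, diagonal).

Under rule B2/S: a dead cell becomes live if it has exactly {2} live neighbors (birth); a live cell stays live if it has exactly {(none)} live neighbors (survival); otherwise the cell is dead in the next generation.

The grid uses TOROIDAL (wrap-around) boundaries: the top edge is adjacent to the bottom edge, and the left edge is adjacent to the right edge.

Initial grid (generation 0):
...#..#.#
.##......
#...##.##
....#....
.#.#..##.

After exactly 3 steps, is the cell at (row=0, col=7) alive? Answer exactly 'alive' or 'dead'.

Simulating step by step:
Generation 0 (given above): 15 live cells
Generation 1: 8 live cells
....##...
.........
..#...#..
.##......
#.......#
Generation 2: 13 live cells
#.......#
...##.#..
...#.....
...#...##
..####...
Generation 3: 15 live cells
.#....##.
#.#..#.##
.....##.#
.....##..
.#....#..

Cell (0,7) at generation 3: 1 -> alive

Answer: alive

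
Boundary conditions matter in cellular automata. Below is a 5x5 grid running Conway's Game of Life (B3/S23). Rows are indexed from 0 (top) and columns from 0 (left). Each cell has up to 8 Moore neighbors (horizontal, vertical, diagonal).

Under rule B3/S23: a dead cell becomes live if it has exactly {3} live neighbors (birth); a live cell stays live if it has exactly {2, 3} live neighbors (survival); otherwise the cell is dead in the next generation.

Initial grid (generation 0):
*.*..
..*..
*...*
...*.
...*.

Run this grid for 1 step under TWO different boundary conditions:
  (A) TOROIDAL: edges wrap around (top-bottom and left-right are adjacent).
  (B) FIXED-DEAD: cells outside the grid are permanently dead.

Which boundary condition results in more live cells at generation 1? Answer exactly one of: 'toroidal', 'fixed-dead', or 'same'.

Answer: toroidal

Derivation:
Under TOROIDAL boundary, generation 1:
.***.
*..**
...**
...*.
..***
Population = 12

Under FIXED-DEAD boundary, generation 1:
.*...
...*.
...*.
...**
.....
Population = 5

Comparison: toroidal=12, fixed-dead=5 -> toroidal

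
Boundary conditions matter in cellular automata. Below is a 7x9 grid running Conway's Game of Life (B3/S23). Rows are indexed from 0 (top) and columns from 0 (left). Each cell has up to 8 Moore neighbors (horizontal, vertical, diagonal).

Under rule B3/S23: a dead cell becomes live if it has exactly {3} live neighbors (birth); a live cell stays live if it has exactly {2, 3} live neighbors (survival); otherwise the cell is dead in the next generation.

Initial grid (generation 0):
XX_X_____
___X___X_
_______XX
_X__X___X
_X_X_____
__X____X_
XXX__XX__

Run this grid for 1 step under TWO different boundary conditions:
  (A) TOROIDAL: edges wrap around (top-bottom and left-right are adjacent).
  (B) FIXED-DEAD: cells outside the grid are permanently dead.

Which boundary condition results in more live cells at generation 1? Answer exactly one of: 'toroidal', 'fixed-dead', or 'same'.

Answer: toroidal

Derivation:
Under TOROIDAL boundary, generation 1:
X__XX_X_X
X_X____X_
X______XX
__X____XX
XX_X_____
X__X__X__
X__X__X_X
Population = 24

Under FIXED-DEAD boundary, generation 1:
__X______
__X____XX
_______XX
__X____XX
_X_X_____
X__X__X__
_XX___X__
Population = 17

Comparison: toroidal=24, fixed-dead=17 -> toroidal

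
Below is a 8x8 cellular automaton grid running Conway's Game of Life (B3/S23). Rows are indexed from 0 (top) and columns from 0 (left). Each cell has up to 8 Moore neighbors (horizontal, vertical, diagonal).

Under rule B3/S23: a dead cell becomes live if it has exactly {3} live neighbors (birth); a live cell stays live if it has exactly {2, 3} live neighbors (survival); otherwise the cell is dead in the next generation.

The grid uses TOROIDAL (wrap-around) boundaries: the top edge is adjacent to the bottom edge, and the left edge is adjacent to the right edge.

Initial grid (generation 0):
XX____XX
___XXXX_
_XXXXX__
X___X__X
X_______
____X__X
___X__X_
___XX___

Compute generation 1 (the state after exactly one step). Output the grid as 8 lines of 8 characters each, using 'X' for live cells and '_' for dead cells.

Answer: X_X___XX
________
XXX____X
X_X_XX_X
X_______
_______X
___X_X__
X_XXXXX_

Derivation:
Simulating step by step:
Generation 0 (given above): 23 live cells
Generation 1: 23 live cells
(generation 1 grid is the final answer)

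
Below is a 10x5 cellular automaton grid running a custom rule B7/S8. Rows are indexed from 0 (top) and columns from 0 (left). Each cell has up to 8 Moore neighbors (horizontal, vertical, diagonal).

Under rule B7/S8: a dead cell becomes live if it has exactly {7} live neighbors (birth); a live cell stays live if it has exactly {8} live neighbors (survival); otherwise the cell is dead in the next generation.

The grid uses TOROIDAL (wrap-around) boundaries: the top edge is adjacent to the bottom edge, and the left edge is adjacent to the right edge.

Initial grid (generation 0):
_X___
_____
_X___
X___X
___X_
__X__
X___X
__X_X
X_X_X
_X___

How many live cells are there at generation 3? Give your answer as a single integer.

Simulating step by step:
Generation 0 (given above): 14 live cells
Generation 1: 0 live cells
_____
_____
_____
_____
_____
_____
_____
_____
_____
_____
Generation 2: 0 live cells
_____
_____
_____
_____
_____
_____
_____
_____
_____
_____
Generation 3: 0 live cells
_____
_____
_____
_____
_____
_____
_____
_____
_____
_____
Population at generation 3: 0

Answer: 0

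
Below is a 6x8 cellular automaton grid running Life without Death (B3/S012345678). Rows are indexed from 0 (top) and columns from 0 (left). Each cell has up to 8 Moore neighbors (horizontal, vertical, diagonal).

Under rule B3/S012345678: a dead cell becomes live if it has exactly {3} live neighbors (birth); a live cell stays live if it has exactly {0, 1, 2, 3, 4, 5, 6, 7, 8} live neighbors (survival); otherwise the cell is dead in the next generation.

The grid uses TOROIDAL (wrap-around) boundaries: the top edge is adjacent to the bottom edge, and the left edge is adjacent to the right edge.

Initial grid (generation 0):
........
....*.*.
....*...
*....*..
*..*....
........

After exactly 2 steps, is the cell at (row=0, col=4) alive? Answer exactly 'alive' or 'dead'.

Simulating step by step:
Generation 0 (given above): 7 live cells
Generation 1: 9 live cells
........
....***.
....*...
*...**..
*..*....
........
Generation 2: 14 live cells
.....*..
....***.
...**.*.
*..***..
*..**...
........

Cell (0,4) at generation 2: 0 -> dead

Answer: dead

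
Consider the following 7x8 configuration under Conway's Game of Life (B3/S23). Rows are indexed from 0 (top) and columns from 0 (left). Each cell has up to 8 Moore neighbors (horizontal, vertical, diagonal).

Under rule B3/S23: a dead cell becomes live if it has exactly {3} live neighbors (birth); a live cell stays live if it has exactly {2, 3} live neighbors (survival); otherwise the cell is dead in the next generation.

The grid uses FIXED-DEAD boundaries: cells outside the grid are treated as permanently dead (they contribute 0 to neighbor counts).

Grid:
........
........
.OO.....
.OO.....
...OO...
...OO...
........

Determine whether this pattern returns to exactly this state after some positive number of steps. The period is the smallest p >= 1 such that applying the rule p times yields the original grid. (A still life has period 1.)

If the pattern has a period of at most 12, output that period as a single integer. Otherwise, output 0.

Answer: 2

Derivation:
Simulating and comparing each generation to the original:
Gen 0 (original, given above): 8 live cells
Gen 1: 6 live cells, differs from original
Gen 2: 8 live cells, MATCHES original -> period = 2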